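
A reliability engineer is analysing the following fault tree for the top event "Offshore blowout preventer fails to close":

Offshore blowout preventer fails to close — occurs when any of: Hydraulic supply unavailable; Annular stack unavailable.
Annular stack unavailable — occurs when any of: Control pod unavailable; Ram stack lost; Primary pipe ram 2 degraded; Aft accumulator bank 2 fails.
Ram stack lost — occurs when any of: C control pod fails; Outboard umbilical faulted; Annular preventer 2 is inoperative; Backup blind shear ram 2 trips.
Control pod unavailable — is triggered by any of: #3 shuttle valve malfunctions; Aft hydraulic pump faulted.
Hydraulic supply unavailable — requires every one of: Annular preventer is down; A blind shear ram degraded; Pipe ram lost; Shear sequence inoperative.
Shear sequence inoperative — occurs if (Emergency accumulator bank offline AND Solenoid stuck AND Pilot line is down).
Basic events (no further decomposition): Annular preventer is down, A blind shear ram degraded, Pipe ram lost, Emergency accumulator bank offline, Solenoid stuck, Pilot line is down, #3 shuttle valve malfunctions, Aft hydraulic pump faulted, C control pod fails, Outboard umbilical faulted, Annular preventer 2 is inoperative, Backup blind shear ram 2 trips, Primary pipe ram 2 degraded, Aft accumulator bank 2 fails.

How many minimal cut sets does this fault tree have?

Shear sequence inoperative [AND]: one cut set from each child combined → 1 × 1 × 1 = 1 cut set(s).
Hydraulic supply unavailable [AND]: one cut set from each child combined → 1 × 1 × 1 × 1 = 1 cut set(s).
Control pod unavailable [OR]: union of children's cut sets → 2 cut set(s).
Ram stack lost [OR]: union of children's cut sets → 4 cut set(s).
Annular stack unavailable [OR]: union of children's cut sets → 8 cut set(s).
Offshore blowout preventer fails to close [OR]: union of children's cut sets → 9 cut set(s).
Minimal cut sets: {A blind shear ram degraded, Annular preventer is down, Emergency accumulator bank offline, Pilot line is down, Pipe ram lost, Solenoid stuck}; {#3 shuttle valve malfunctions}; {Aft hydraulic pump faulted}; {C control pod fails}; {Outboard umbilical faulted}; {Annular preventer 2 is inoperative}; {Backup blind shear ram 2 trips}; {Primary pipe ram 2 degraded}; {Aft accumulator bank 2 fails}.

9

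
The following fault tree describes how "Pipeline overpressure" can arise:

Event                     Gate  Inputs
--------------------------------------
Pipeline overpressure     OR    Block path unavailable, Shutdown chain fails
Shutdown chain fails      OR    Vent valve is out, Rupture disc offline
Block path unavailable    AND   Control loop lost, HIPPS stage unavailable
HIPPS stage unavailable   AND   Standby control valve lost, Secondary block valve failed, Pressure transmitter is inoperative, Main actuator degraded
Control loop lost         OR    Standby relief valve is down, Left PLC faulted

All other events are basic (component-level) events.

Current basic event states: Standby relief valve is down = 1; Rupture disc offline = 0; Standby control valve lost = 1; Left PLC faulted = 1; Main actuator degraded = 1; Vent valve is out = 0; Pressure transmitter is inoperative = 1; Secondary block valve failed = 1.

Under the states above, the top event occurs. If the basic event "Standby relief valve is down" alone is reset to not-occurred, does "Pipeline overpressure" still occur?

Yes

Counterfactual: set "Standby relief valve is down" to not occurred.
Control loop lost [OR]: Standby relief valve is down=not, Left PLC faulted=occurs → at least one input occurs → occurs.
HIPPS stage unavailable [AND]: Standby control valve lost=occurs, Secondary block valve failed=occurs, Pressure transmitter is inoperative=occurs, Main actuator degraded=occurs → all inputs occur → occurs.
Block path unavailable [AND]: Control loop lost=occurs, HIPPS stage unavailable=occurs → all inputs occur → occurs.
Shutdown chain fails [OR]: Vent valve is out=not, Rupture disc offline=not → no input occurs → does not occur.
Pipeline overpressure [OR]: Block path unavailable=occurs, Shutdown chain fails=not → at least one input occurs → occurs.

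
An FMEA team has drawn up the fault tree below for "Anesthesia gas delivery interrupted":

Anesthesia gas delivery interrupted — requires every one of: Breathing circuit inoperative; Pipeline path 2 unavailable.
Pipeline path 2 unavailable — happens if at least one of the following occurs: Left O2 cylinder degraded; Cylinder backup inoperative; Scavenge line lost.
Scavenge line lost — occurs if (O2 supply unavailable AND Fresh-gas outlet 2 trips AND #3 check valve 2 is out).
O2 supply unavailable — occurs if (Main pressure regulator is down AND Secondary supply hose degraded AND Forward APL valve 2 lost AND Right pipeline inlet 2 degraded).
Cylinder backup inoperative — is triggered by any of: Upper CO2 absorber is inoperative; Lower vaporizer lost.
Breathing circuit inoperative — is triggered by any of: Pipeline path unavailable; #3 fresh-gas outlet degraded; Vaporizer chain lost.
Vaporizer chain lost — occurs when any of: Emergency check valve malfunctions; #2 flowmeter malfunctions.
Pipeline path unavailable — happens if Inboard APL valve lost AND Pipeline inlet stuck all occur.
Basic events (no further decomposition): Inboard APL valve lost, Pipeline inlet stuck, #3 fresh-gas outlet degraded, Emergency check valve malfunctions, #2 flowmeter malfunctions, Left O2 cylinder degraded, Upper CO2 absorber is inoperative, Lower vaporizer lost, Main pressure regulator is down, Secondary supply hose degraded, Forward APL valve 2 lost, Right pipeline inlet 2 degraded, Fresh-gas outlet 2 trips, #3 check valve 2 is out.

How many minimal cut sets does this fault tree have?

16

Pipeline path unavailable [AND]: one cut set from each child combined → 1 × 1 = 1 cut set(s).
Vaporizer chain lost [OR]: union of children's cut sets → 2 cut set(s).
Breathing circuit inoperative [OR]: union of children's cut sets → 4 cut set(s).
Cylinder backup inoperative [OR]: union of children's cut sets → 2 cut set(s).
O2 supply unavailable [AND]: one cut set from each child combined → 1 × 1 × 1 × 1 = 1 cut set(s).
Scavenge line lost [AND]: one cut set from each child combined → 1 × 1 × 1 = 1 cut set(s).
Pipeline path 2 unavailable [OR]: union of children's cut sets → 4 cut set(s).
Anesthesia gas delivery interrupted [AND]: one cut set from each child combined → 4 × 4 = 16 cut set(s).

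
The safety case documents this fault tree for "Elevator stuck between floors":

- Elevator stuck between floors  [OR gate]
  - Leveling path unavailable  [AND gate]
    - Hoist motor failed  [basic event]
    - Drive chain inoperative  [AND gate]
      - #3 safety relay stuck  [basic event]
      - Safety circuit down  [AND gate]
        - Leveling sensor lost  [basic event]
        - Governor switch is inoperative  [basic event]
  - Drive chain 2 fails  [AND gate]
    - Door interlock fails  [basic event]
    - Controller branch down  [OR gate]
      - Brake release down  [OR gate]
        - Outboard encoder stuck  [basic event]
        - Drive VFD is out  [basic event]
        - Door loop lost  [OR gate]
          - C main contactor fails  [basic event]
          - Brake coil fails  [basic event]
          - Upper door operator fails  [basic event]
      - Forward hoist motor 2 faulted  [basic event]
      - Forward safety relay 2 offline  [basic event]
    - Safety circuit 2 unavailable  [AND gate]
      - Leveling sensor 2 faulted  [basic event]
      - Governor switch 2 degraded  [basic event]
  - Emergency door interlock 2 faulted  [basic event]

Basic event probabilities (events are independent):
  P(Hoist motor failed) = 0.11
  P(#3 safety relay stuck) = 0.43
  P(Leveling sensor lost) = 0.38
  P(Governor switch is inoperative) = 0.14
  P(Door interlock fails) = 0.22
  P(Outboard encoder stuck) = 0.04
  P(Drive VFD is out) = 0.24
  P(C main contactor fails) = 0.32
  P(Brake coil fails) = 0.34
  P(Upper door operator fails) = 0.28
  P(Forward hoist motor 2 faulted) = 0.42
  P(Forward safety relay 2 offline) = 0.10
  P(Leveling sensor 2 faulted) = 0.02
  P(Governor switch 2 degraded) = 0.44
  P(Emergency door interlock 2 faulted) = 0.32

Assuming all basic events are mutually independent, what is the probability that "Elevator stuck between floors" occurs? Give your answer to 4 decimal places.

0.3229

P(Safety circuit down) [AND] = 0.38 × 0.14 = 0.053200
P(Drive chain inoperative) [AND] = 0.43 × 0.053200 = 0.022876
P(Leveling path unavailable) [AND] = 0.11 × 0.022876 = 0.002516
P(Door loop lost) [OR] = 1 − (1−0.32) × (1−0.34) × (1−0.28) = 0.676864
P(Brake release down) [OR] = 1 − (1−0.04) × (1−0.24) × (1−0.676864) = 0.764240
P(Controller branch down) [OR] = 1 − (1−0.764240) × (1−0.42) × (1−0.10) = 0.876933
P(Safety circuit 2 unavailable) [AND] = 0.02 × 0.44 = 0.008800
P(Drive chain 2 fails) [AND] = 0.22 × 0.876933 × 0.008800 = 0.001698
P(Elevator stuck between floors) [OR] = 1 − (1−0.002516) × (1−0.001698) × (1−0.32) = 0.322863
Rounded to 4 decimal places: P(Elevator stuck between floors) ≈ 0.3229.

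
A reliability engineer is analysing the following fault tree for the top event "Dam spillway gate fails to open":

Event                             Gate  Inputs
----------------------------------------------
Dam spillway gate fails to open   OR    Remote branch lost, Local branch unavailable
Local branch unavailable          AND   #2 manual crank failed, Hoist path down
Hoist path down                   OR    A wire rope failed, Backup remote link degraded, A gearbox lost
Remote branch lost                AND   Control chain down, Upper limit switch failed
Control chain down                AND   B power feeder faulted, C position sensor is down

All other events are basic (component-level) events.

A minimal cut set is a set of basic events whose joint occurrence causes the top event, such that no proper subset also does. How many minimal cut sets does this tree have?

4

Control chain down [AND]: one cut set from each child combined → 1 × 1 = 1 cut set(s).
Remote branch lost [AND]: one cut set from each child combined → 1 × 1 = 1 cut set(s).
Hoist path down [OR]: union of children's cut sets → 3 cut set(s).
Local branch unavailable [AND]: one cut set from each child combined → 1 × 3 = 3 cut set(s).
Dam spillway gate fails to open [OR]: union of children's cut sets → 4 cut set(s).
Minimal cut sets: {B power feeder faulted, C position sensor is down, Upper limit switch failed}; {#2 manual crank failed, A wire rope failed}; {#2 manual crank failed, Backup remote link degraded}; {#2 manual crank failed, A gearbox lost}.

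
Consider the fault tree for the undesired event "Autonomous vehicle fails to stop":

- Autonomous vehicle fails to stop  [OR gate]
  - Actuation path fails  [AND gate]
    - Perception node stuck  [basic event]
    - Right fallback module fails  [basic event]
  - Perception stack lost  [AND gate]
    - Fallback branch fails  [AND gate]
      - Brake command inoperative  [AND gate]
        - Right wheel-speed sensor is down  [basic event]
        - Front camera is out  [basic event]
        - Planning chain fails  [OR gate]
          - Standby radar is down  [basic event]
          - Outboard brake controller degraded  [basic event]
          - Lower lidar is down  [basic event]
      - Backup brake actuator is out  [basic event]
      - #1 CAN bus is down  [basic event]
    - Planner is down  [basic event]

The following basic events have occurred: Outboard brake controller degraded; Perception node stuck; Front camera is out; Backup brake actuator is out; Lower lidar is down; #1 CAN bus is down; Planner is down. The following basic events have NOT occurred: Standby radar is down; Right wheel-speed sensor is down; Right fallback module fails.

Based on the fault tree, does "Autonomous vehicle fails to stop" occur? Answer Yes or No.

Actuation path fails [AND]: Perception node stuck=occurs, Right fallback module fails=not → not all inputs occur → does not occur.
Planning chain fails [OR]: Standby radar is down=not, Outboard brake controller degraded=occurs, Lower lidar is down=occurs → at least one input occurs → occurs.
Brake command inoperative [AND]: Right wheel-speed sensor is down=not, Front camera is out=occurs, Planning chain fails=occurs → not all inputs occur → does not occur.
Fallback branch fails [AND]: Brake command inoperative=not, Backup brake actuator is out=occurs, #1 CAN bus is down=occurs → not all inputs occur → does not occur.
Perception stack lost [AND]: Fallback branch fails=not, Planner is down=occurs → not all inputs occur → does not occur.
Autonomous vehicle fails to stop [OR]: Actuation path fails=not, Perception stack lost=not → no input occurs → does not occur.

No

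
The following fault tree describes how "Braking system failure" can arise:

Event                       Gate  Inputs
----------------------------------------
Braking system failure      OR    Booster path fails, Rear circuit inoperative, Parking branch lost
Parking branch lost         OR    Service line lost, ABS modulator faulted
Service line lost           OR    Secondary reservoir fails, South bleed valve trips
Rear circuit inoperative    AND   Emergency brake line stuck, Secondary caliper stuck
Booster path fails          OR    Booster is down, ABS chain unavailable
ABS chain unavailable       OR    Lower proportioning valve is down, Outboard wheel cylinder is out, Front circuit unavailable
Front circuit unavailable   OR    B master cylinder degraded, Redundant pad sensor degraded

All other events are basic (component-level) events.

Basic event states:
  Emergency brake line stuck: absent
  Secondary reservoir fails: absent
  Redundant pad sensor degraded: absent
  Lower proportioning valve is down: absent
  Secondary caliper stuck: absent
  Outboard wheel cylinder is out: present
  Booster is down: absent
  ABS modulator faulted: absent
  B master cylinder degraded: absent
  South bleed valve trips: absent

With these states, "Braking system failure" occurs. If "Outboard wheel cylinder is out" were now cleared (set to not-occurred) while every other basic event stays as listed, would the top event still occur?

No

Counterfactual: set "Outboard wheel cylinder is out" to not occurred.
Front circuit unavailable [OR]: B master cylinder degraded=not, Redundant pad sensor degraded=not → no input occurs → does not occur.
ABS chain unavailable [OR]: Lower proportioning valve is down=not, Outboard wheel cylinder is out=not, Front circuit unavailable=not → no input occurs → does not occur.
Booster path fails [OR]: Booster is down=not, ABS chain unavailable=not → no input occurs → does not occur.
Rear circuit inoperative [AND]: Emergency brake line stuck=not, Secondary caliper stuck=not → not all inputs occur → does not occur.
Service line lost [OR]: Secondary reservoir fails=not, South bleed valve trips=not → no input occurs → does not occur.
Parking branch lost [OR]: Service line lost=not, ABS modulator faulted=not → no input occurs → does not occur.
Braking system failure [OR]: Booster path fails=not, Rear circuit inoperative=not, Parking branch lost=not → no input occurs → does not occur.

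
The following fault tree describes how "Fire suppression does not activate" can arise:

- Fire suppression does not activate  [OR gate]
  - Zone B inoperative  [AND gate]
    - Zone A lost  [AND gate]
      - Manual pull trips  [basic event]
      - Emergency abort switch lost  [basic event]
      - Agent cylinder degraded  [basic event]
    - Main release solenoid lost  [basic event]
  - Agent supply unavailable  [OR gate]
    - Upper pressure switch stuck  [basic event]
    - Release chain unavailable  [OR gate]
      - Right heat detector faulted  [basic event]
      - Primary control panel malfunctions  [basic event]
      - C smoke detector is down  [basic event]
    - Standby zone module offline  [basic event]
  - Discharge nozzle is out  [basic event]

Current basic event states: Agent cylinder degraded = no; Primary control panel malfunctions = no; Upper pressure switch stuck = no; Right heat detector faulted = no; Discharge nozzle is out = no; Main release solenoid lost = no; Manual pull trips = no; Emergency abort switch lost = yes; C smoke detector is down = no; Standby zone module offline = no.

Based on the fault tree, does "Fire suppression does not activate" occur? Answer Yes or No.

Zone A lost [AND]: Manual pull trips=not, Emergency abort switch lost=occurs, Agent cylinder degraded=not → not all inputs occur → does not occur.
Zone B inoperative [AND]: Zone A lost=not, Main release solenoid lost=not → not all inputs occur → does not occur.
Release chain unavailable [OR]: Right heat detector faulted=not, Primary control panel malfunctions=not, C smoke detector is down=not → no input occurs → does not occur.
Agent supply unavailable [OR]: Upper pressure switch stuck=not, Release chain unavailable=not, Standby zone module offline=not → no input occurs → does not occur.
Fire suppression does not activate [OR]: Zone B inoperative=not, Agent supply unavailable=not, Discharge nozzle is out=not → no input occurs → does not occur.

No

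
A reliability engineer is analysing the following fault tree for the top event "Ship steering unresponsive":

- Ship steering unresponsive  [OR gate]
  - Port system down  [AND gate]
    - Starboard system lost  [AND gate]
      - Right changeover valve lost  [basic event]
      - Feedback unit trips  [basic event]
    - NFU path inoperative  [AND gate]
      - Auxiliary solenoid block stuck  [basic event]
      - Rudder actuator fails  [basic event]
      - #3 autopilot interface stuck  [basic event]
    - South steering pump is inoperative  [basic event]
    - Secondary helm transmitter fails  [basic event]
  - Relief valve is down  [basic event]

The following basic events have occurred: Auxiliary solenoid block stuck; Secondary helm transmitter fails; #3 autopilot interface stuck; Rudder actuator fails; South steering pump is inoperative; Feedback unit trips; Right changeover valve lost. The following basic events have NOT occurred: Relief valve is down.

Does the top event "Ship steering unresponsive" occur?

Starboard system lost [AND]: Right changeover valve lost=occurs, Feedback unit trips=occurs → all inputs occur → occurs.
NFU path inoperative [AND]: Auxiliary solenoid block stuck=occurs, Rudder actuator fails=occurs, #3 autopilot interface stuck=occurs → all inputs occur → occurs.
Port system down [AND]: Starboard system lost=occurs, NFU path inoperative=occurs, South steering pump is inoperative=occurs, Secondary helm transmitter fails=occurs → all inputs occur → occurs.
Ship steering unresponsive [OR]: Port system down=occurs, Relief valve is down=not → at least one input occurs → occurs.

Yes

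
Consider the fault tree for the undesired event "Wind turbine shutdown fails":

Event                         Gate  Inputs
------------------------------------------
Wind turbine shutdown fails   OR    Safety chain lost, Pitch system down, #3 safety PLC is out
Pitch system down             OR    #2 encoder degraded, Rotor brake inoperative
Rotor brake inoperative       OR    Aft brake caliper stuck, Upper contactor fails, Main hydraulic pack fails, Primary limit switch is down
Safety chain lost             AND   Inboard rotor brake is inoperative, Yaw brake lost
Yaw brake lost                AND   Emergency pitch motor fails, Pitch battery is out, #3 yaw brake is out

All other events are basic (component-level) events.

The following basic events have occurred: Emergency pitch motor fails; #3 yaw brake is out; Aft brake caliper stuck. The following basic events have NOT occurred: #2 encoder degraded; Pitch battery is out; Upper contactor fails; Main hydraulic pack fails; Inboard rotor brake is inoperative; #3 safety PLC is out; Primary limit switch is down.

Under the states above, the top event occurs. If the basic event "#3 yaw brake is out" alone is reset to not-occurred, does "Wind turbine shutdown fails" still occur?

Yes

Counterfactual: set "#3 yaw brake is out" to not occurred.
Yaw brake lost [AND]: Emergency pitch motor fails=occurs, Pitch battery is out=not, #3 yaw brake is out=not → not all inputs occur → does not occur.
Safety chain lost [AND]: Inboard rotor brake is inoperative=not, Yaw brake lost=not → not all inputs occur → does not occur.
Rotor brake inoperative [OR]: Aft brake caliper stuck=occurs, Upper contactor fails=not, Main hydraulic pack fails=not, Primary limit switch is down=not → at least one input occurs → occurs.
Pitch system down [OR]: #2 encoder degraded=not, Rotor brake inoperative=occurs → at least one input occurs → occurs.
Wind turbine shutdown fails [OR]: Safety chain lost=not, Pitch system down=occurs, #3 safety PLC is out=not → at least one input occurs → occurs.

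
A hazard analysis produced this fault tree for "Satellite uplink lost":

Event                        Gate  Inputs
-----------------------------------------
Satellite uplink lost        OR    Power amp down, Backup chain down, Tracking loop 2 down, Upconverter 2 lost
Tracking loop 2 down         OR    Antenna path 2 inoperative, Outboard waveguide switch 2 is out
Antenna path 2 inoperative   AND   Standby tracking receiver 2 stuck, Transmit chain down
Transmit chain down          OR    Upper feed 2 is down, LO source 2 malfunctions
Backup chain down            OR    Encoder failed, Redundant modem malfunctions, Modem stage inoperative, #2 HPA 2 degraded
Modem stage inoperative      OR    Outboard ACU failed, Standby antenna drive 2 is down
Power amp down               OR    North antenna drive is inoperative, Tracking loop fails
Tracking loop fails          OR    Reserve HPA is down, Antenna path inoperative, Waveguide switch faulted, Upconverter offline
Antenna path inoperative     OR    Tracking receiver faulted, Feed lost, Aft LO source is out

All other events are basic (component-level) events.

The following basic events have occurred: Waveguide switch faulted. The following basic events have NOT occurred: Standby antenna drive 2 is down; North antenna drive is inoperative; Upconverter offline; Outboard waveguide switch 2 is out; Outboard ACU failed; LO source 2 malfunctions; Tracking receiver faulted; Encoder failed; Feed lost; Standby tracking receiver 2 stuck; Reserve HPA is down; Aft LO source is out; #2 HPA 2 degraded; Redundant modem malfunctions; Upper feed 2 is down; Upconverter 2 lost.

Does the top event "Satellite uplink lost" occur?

Yes

Antenna path inoperative [OR]: Tracking receiver faulted=not, Feed lost=not, Aft LO source is out=not → no input occurs → does not occur.
Tracking loop fails [OR]: Reserve HPA is down=not, Antenna path inoperative=not, Waveguide switch faulted=occurs, Upconverter offline=not → at least one input occurs → occurs.
Power amp down [OR]: North antenna drive is inoperative=not, Tracking loop fails=occurs → at least one input occurs → occurs.
Modem stage inoperative [OR]: Outboard ACU failed=not, Standby antenna drive 2 is down=not → no input occurs → does not occur.
Backup chain down [OR]: Encoder failed=not, Redundant modem malfunctions=not, Modem stage inoperative=not, #2 HPA 2 degraded=not → no input occurs → does not occur.
Transmit chain down [OR]: Upper feed 2 is down=not, LO source 2 malfunctions=not → no input occurs → does not occur.
Antenna path 2 inoperative [AND]: Standby tracking receiver 2 stuck=not, Transmit chain down=not → not all inputs occur → does not occur.
Tracking loop 2 down [OR]: Antenna path 2 inoperative=not, Outboard waveguide switch 2 is out=not → no input occurs → does not occur.
Satellite uplink lost [OR]: Power amp down=occurs, Backup chain down=not, Tracking loop 2 down=not, Upconverter 2 lost=not → at least one input occurs → occurs.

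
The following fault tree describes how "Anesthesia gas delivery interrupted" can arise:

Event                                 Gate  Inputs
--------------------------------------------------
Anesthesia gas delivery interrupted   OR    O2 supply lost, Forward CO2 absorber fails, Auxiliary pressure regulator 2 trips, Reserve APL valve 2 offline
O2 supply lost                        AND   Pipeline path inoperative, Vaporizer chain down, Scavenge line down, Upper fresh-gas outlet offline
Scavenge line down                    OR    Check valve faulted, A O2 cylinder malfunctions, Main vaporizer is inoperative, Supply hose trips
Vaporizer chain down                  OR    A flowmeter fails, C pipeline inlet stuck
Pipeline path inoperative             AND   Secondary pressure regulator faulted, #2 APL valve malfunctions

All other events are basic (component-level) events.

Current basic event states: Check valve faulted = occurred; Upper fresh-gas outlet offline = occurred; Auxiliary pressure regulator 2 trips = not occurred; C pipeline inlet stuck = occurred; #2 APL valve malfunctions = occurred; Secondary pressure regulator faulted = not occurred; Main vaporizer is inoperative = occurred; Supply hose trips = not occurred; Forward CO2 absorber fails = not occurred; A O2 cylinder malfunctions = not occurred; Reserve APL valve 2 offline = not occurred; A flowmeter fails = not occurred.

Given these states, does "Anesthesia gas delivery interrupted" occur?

No

Pipeline path inoperative [AND]: Secondary pressure regulator faulted=not, #2 APL valve malfunctions=occurs → not all inputs occur → does not occur.
Vaporizer chain down [OR]: A flowmeter fails=not, C pipeline inlet stuck=occurs → at least one input occurs → occurs.
Scavenge line down [OR]: Check valve faulted=occurs, A O2 cylinder malfunctions=not, Main vaporizer is inoperative=occurs, Supply hose trips=not → at least one input occurs → occurs.
O2 supply lost [AND]: Pipeline path inoperative=not, Vaporizer chain down=occurs, Scavenge line down=occurs, Upper fresh-gas outlet offline=occurs → not all inputs occur → does not occur.
Anesthesia gas delivery interrupted [OR]: O2 supply lost=not, Forward CO2 absorber fails=not, Auxiliary pressure regulator 2 trips=not, Reserve APL valve 2 offline=not → no input occurs → does not occur.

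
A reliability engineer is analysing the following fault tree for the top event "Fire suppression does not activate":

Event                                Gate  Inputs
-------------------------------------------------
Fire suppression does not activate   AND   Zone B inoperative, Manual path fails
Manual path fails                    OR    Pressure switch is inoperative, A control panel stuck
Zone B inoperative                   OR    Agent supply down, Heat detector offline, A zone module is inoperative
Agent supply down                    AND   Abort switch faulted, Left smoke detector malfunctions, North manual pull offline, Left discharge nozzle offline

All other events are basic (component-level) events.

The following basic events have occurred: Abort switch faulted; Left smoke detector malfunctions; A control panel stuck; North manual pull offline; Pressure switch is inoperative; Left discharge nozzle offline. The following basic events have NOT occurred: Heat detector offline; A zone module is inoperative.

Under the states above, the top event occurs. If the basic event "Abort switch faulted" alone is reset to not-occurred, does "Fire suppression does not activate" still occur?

Counterfactual: set "Abort switch faulted" to not occurred.
Agent supply down [AND]: Abort switch faulted=not, Left smoke detector malfunctions=occurs, North manual pull offline=occurs, Left discharge nozzle offline=occurs → not all inputs occur → does not occur.
Zone B inoperative [OR]: Agent supply down=not, Heat detector offline=not, A zone module is inoperative=not → no input occurs → does not occur.
Manual path fails [OR]: Pressure switch is inoperative=occurs, A control panel stuck=occurs → at least one input occurs → occurs.
Fire suppression does not activate [AND]: Zone B inoperative=not, Manual path fails=occurs → not all inputs occur → does not occur.

No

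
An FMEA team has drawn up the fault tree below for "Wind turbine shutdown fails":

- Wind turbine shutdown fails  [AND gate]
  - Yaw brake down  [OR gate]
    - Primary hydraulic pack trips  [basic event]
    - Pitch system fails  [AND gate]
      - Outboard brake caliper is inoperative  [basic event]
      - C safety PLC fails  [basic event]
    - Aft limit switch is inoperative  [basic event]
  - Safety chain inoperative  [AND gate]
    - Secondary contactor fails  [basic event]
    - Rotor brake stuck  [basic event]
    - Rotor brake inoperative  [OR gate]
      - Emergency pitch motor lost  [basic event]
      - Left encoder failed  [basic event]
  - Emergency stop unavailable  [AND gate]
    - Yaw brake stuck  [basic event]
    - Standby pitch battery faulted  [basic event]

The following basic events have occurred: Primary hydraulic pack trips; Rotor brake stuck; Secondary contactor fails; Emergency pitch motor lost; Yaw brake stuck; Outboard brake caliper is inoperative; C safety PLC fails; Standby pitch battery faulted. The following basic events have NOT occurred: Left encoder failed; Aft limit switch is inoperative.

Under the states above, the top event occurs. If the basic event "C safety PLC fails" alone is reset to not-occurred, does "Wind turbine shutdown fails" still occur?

Yes

Counterfactual: set "C safety PLC fails" to not occurred.
Pitch system fails [AND]: Outboard brake caliper is inoperative=occurs, C safety PLC fails=not → not all inputs occur → does not occur.
Yaw brake down [OR]: Primary hydraulic pack trips=occurs, Pitch system fails=not, Aft limit switch is inoperative=not → at least one input occurs → occurs.
Rotor brake inoperative [OR]: Emergency pitch motor lost=occurs, Left encoder failed=not → at least one input occurs → occurs.
Safety chain inoperative [AND]: Secondary contactor fails=occurs, Rotor brake stuck=occurs, Rotor brake inoperative=occurs → all inputs occur → occurs.
Emergency stop unavailable [AND]: Yaw brake stuck=occurs, Standby pitch battery faulted=occurs → all inputs occur → occurs.
Wind turbine shutdown fails [AND]: Yaw brake down=occurs, Safety chain inoperative=occurs, Emergency stop unavailable=occurs → all inputs occur → occurs.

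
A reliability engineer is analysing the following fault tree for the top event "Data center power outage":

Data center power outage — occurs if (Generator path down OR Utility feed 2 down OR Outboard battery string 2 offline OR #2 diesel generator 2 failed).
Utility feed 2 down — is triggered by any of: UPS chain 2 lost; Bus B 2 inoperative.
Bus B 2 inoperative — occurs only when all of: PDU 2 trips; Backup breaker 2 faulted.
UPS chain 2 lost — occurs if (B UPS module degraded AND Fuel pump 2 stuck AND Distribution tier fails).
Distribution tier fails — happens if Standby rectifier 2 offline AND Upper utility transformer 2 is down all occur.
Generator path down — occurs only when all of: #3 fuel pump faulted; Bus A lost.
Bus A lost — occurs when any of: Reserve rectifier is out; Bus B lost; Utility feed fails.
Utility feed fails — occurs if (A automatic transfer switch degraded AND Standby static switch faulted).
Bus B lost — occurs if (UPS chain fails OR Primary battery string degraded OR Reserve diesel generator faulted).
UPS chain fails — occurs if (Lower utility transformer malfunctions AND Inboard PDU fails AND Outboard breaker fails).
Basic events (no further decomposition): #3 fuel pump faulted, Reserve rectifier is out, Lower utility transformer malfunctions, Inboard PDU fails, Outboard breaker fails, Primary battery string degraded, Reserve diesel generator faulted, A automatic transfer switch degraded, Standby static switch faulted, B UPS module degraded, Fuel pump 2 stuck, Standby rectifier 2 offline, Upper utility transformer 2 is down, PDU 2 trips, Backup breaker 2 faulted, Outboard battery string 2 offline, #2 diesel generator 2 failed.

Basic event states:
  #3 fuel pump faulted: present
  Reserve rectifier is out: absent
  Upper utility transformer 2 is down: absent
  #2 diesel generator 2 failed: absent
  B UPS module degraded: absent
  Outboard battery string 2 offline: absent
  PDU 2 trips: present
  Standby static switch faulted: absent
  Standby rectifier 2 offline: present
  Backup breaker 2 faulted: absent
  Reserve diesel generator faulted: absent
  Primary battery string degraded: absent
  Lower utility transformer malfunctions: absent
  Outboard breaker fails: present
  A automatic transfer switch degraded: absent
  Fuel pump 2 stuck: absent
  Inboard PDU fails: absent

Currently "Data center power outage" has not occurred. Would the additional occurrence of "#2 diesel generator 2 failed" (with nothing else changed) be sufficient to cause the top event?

Yes

Counterfactual: set "#2 diesel generator 2 failed" to occurred.
UPS chain fails [AND]: Lower utility transformer malfunctions=not, Inboard PDU fails=not, Outboard breaker fails=occurs → not all inputs occur → does not occur.
Bus B lost [OR]: UPS chain fails=not, Primary battery string degraded=not, Reserve diesel generator faulted=not → no input occurs → does not occur.
Utility feed fails [AND]: A automatic transfer switch degraded=not, Standby static switch faulted=not → not all inputs occur → does not occur.
Bus A lost [OR]: Reserve rectifier is out=not, Bus B lost=not, Utility feed fails=not → no input occurs → does not occur.
Generator path down [AND]: #3 fuel pump faulted=occurs, Bus A lost=not → not all inputs occur → does not occur.
Distribution tier fails [AND]: Standby rectifier 2 offline=occurs, Upper utility transformer 2 is down=not → not all inputs occur → does not occur.
UPS chain 2 lost [AND]: B UPS module degraded=not, Fuel pump 2 stuck=not, Distribution tier fails=not → not all inputs occur → does not occur.
Bus B 2 inoperative [AND]: PDU 2 trips=occurs, Backup breaker 2 faulted=not → not all inputs occur → does not occur.
Utility feed 2 down [OR]: UPS chain 2 lost=not, Bus B 2 inoperative=not → no input occurs → does not occur.
Data center power outage [OR]: Generator path down=not, Utility feed 2 down=not, Outboard battery string 2 offline=not, #2 diesel generator 2 failed=occurs → at least one input occurs → occurs.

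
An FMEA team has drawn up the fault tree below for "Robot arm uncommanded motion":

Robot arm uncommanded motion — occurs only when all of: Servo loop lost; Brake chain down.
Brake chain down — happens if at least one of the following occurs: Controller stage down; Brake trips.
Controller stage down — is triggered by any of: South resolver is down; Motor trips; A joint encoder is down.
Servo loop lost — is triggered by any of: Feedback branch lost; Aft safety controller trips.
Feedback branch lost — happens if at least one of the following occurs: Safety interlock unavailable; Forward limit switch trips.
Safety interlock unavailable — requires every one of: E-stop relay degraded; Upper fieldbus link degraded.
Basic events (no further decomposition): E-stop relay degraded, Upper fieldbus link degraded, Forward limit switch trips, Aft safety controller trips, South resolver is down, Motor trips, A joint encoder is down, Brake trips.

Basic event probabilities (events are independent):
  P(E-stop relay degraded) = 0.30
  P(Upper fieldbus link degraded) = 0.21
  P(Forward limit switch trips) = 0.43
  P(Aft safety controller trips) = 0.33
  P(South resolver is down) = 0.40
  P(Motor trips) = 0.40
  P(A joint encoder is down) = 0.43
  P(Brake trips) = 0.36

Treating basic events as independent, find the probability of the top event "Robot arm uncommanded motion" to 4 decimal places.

P(Safety interlock unavailable) [AND] = 0.30 × 0.21 = 0.063000
P(Feedback branch lost) [OR] = 1 − (1−0.063000) × (1−0.43) = 0.465910
P(Servo loop lost) [OR] = 1 − (1−0.465910) × (1−0.33) = 0.642160
P(Controller stage down) [OR] = 1 − (1−0.40) × (1−0.40) × (1−0.43) = 0.794800
P(Brake chain down) [OR] = 1 − (1−0.794800) × (1−0.36) = 0.868672
P(Robot arm uncommanded motion) [AND] = 0.642160 × 0.868672 = 0.557826
Rounded to 4 decimal places: P(Robot arm uncommanded motion) ≈ 0.5578.

0.5578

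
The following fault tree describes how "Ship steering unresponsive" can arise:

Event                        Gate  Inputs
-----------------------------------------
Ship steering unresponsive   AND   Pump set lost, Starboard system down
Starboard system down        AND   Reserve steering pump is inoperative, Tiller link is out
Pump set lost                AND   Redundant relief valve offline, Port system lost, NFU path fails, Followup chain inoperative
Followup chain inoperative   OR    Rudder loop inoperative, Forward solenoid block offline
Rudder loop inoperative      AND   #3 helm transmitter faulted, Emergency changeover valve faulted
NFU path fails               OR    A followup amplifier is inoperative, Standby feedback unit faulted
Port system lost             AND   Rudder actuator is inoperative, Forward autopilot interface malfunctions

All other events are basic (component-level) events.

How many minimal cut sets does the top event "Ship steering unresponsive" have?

Port system lost [AND]: one cut set from each child combined → 1 × 1 = 1 cut set(s).
NFU path fails [OR]: union of children's cut sets → 2 cut set(s).
Rudder loop inoperative [AND]: one cut set from each child combined → 1 × 1 = 1 cut set(s).
Followup chain inoperative [OR]: union of children's cut sets → 2 cut set(s).
Pump set lost [AND]: one cut set from each child combined → 1 × 1 × 2 × 2 = 4 cut set(s).
Starboard system down [AND]: one cut set from each child combined → 1 × 1 = 1 cut set(s).
Ship steering unresponsive [AND]: one cut set from each child combined → 4 × 1 = 4 cut set(s).
Minimal cut sets: {#3 helm transmitter faulted, A followup amplifier is inoperative, Emergency changeover valve faulted, Forward autopilot interface malfunctions, Redundant relief valve offline, Reserve steering pump is inoperative, Rudder actuator is inoperative, Tiller link is out}; {A followup amplifier is inoperative, Forward autopilot interface malfunctions, Forward solenoid block offline, Redundant relief valve offline, Reserve steering pump is inoperative, Rudder actuator is inoperative, Tiller link is out}; {#3 helm transmitter faulted, Emergency changeover valve faulted, Forward autopilot interface malfunctions, Redundant relief valve offline, Reserve steering pump is inoperative, Rudder actuator is inoperative, Standby feedback unit faulted, Tiller link is out}; {Forward autopilot interface malfunctions, Forward solenoid block offline, Redundant relief valve offline, Reserve steering pump is inoperative, Rudder actuator is inoperative, Standby feedback unit faulted, Tiller link is out}.

4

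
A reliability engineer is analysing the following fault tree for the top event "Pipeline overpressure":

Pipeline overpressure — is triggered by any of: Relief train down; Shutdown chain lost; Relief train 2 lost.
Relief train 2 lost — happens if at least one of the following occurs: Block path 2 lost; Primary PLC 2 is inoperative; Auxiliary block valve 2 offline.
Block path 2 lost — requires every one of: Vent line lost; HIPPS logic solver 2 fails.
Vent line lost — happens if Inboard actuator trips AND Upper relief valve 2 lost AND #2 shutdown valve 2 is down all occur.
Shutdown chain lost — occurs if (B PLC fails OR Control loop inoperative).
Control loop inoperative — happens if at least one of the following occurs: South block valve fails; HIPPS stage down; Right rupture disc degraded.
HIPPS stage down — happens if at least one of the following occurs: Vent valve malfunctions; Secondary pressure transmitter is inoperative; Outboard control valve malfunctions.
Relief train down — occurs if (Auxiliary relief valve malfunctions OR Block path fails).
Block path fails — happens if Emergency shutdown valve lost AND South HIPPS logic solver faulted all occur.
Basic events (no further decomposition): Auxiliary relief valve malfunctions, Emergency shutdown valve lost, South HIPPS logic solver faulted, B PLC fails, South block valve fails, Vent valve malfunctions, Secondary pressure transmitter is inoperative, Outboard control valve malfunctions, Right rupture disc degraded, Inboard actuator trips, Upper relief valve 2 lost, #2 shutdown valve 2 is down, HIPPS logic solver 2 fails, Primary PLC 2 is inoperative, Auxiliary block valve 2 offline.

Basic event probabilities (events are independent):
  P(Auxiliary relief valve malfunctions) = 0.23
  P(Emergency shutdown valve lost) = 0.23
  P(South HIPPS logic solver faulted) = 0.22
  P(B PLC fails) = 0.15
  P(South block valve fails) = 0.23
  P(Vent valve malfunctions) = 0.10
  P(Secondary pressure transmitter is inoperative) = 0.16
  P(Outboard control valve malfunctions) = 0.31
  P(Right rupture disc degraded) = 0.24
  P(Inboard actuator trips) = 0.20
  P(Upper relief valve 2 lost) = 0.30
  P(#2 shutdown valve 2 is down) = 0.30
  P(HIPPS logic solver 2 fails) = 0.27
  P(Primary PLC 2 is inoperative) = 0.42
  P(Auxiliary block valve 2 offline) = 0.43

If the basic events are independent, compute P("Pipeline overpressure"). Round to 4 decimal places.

P(Block path fails) [AND] = 0.23 × 0.22 = 0.050600
P(Relief train down) [OR] = 1 − (1−0.23) × (1−0.050600) = 0.268962
P(HIPPS stage down) [OR] = 1 − (1−0.10) × (1−0.16) × (1−0.31) = 0.478360
P(Control loop inoperative) [OR] = 1 − (1−0.23) × (1−0.478360) × (1−0.24) = 0.694736
P(Shutdown chain lost) [OR] = 1 − (1−0.15) × (1−0.694736) = 0.740526
P(Vent line lost) [AND] = 0.20 × 0.30 × 0.30 = 0.018000
P(Block path 2 lost) [AND] = 0.018000 × 0.27 = 0.004860
P(Relief train 2 lost) [OR] = 1 − (1−0.004860) × (1−0.42) × (1−0.43) = 0.671007
P(Pipeline overpressure) [OR] = 1 − (1−0.268962) × (1−0.740526) × (1−0.671007) = 0.937595
Rounded to 4 decimal places: P(Pipeline overpressure) ≈ 0.9376.

0.9376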